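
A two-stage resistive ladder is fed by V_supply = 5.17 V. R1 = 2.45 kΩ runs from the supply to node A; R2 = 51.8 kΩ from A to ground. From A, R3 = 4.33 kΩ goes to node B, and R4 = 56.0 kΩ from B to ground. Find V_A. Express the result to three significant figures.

The second stage (R3 + R4 = 60.33 kΩ) loads node A in parallel with R2.
Effective lower resistance at A: R2 ‖ 60.33 = 27.87 kΩ.
First divider: V_A = V_supply · 27.87/(2.45 + 27.87) = 4.752 V.

V_A ≈ 4.75 V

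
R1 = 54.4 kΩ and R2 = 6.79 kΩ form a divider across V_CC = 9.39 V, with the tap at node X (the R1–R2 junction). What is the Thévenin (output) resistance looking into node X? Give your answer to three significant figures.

R_th ≈ 6.04 kΩ

Looking into X with the source shorted: R_th = R1·R2/(R1+R2) = 54.40 × 6.79/61.19 = 6.037 kΩ.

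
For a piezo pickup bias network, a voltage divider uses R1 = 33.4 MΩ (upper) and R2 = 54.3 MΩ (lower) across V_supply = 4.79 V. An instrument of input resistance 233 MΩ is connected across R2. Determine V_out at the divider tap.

V_out ≈ 2.72 V

R2 ‖ R_L = (54.3 × 233)/(54.3 + 233) = 44.04 MΩ.
Voltage divider with the loaded lower leg: V_out = 4.79 × 44.04/(33.4 + 44.04) = 4.79 × 0.5687 = 2.724 V.
(Unloaded it would be 2.97 V; the load pulls it down.)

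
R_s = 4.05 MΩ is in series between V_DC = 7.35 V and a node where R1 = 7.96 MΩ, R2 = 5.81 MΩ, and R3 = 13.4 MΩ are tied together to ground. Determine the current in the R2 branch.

Combine the parallel branches: R_p = (1/7.96 + 1/5.81 + 1/13.4)⁻¹ = 2.685 MΩ.
V_A by voltage divider: V_A = 7.35 × 2.685/(4.05 + 2.685) = 2.930 V.
Branch current I = V_A/R2 = 2.930/5.81 = 0.5044 µA.
(Equivalently: I_total = 1.091 µA, then current-divider fraction G_k/ΣG = 0.4622.)

I ≈ 0.504 µA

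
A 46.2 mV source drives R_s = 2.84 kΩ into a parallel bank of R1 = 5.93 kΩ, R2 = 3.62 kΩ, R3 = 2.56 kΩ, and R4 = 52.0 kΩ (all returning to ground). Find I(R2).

Combine the parallel branches: R_p = (1/5.93 + 1/3.62 + 1/2.56 + 1/52.0)⁻¹ = 1.170 kΩ.
V_A by voltage divider: V_A = 46.2 × 1.170/(2.84 + 1.170) = 13.48 mV.
I(R2) = V_A / R2 = 13.48/3.62 = 3.724 µA.

I ≈ 3.72 µA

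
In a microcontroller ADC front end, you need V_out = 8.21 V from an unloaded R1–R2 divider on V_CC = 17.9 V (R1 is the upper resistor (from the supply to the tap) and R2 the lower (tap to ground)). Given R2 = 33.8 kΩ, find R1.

Required fraction k = V_out/V_CC = 0.4587.
So R1 = R2 · (V_CC/V_out − 1) = 33.8 × (17.9/8.21 − 1) = 33.8 × 1.180 = 39.89 kΩ.

R1 ≈ 39.9 kΩ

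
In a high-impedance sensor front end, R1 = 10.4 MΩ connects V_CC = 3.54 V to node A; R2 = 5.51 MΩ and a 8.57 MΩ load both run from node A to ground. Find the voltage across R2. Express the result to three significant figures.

V_out ≈ 0.863 V

First combine the lower leg with the load: R2 ‖ R_L = 3.354 MΩ.
Now apply the divider: V_out = 3.54 × 0.2438 = 0.8632 V.
(Unloaded it would be 1.23 V; the load pulls it down.)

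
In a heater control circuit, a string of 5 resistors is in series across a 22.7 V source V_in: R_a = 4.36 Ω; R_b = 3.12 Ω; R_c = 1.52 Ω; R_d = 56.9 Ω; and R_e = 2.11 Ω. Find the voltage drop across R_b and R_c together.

ΣR = 4.36 + 3.12 + 1.52 + 56.9 + 2.11 = 68.01 Ω.
R_{R_b..R_c} = 3.12 + 1.52 = 4.640 Ω.
V = V_in · R/ΣR = 22.7 × 0.06823 = 1.549 V.

V ≈ 1.55 V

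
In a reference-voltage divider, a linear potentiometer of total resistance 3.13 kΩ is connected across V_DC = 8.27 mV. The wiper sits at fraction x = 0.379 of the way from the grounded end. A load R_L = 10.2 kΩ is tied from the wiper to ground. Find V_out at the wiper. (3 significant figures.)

V_out ≈ 2.92 mV

The pot divides into 1.944 kΩ above the wiper and 1.186 kΩ below.
Lower segment in parallel with the load: 1.186 ‖ 10.2 = 1.063 kΩ.
V_out = 8.27 × 1.063/(1.944 + 1.063) = 2.923 mV.
(Unloaded: V_out = x·V_DC = 3.13 mV.)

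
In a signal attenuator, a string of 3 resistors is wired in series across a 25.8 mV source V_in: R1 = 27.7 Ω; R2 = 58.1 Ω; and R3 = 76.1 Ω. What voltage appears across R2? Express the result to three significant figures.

ΣR = 27.7 + 58.1 + 76.1 = 161.9 Ω.
By the voltage-divider rule, V = 25.8 × 58.10/161.9 = 9.259 mV.

V ≈ 9.26 mV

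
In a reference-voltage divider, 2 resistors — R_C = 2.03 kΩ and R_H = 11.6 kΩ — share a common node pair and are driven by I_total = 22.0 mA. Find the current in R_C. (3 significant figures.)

I ≈ 18.7 mA

With just two branches, the current splits inversely with resistance.
So I = 22.0 × 11.6/13.63 = 18.72 mA.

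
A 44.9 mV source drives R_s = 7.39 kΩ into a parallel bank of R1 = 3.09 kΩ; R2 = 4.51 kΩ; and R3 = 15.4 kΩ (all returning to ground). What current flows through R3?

Equivalent of the parallel group: R_p = 1.639 kΩ.
V_A by voltage divider: V_A = 44.9 × 1.639/(7.39 + 1.639) = 8.149 mV.
I(R3) = V_A / R3 = 8.149/15.4 = 0.5291 µA.

I ≈ 0.529 µA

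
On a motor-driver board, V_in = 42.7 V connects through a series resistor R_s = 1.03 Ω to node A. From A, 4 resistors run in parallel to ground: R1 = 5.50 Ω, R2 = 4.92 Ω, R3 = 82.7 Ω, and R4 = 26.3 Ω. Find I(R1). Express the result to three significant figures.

Equivalent of the parallel group: R_p = 2.298 Ω.
V_A = 42.7 × 2.298/3.328 = 29.48 V.
Branch current I = V_A/R1 = 29.48/5.50 = 5.361 A.

I ≈ 5.36 A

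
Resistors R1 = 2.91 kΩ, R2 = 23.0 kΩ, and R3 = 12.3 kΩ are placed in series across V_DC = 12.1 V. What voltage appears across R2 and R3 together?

Series total: ΣR = 2.91 + 23.0 + 12.3 = 38.21 kΩ.
R_{R2..R3} = 23.0 + 12.3 = 35.30 kΩ.
By the voltage-divider rule, V = 12.1 × 35.30/38.21 = 11.18 V.

V ≈ 11.2 V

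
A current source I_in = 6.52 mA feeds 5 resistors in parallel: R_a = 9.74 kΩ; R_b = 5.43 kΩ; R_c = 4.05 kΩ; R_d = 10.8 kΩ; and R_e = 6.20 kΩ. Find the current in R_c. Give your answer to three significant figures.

Conductances: ΣG = 1/9.74 + 1/5.43 + 1/4.05 + 1/10.8 + 1/6.20 = 0.7876 (1/kΩ).
By the current-divider rule, I = I_in · G_k/ΣG = 6.52 × 0.3135 = 2.044 mA.

I ≈ 2.04 mA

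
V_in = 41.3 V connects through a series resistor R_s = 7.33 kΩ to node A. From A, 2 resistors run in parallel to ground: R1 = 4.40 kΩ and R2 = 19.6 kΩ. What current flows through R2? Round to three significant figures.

I ≈ 0.693 mA

Equivalent of the parallel group: R_p = 3.593 kΩ.
Node voltage V_A = V_in · R_p/(R_s + R_p) = 41.3 × 0.3290 = 13.59 V.
I(R2) = V_A / R2 = 13.59/19.6 = 0.6932 mA.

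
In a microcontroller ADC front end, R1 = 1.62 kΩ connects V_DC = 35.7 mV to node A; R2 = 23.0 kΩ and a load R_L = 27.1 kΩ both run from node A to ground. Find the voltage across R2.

V_out ≈ 31.6 mV

R2 ‖ R_L = (23.0 × 27.1)/(23.0 + 27.1) = 12.44 kΩ.
Now apply the divider: V_out = 35.7 × 0.8848 = 31.59 mV.
(Unloaded it would be 33.4 mV; the load pulls it down.)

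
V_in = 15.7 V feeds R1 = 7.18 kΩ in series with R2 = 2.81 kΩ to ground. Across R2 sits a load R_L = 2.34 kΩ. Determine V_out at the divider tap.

V_out ≈ 2.37 V

R2 ‖ R_L = (2.81 × 2.34)/(2.81 + 2.34) = 1.277 kΩ.
Then V_out = V_in · R2'/(R1 + R2') = 15.7 × 1.277/8.457 = 2.370 V.
(Unloaded it would be 4.42 V; the load pulls it down.)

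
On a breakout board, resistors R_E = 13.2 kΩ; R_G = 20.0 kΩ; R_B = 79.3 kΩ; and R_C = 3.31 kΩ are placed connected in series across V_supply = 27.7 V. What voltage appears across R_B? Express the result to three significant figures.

V ≈ 19.0 V

Series total: ΣR = 13.2 + 20.0 + 79.3 + 3.31 = 115.8 kΩ.
V = V_supply · R/ΣR = 27.7 × 0.6847 = 18.97 V.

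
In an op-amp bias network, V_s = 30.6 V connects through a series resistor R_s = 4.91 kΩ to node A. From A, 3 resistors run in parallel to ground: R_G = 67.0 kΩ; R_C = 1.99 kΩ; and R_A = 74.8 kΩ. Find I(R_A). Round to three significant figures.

I ≈ 0.113 mA

Equivalent of the parallel group: R_p = 1.884 kΩ.
V_A = 30.6 × 1.884/6.794 = 8.485 V.
Branch current I = V_A/R_A = 8.485/74.8 = 0.1134 mA.
(Check via current divider: I_total = 4.504 mA; share G_k/ΣG = 0.02519 → same result.)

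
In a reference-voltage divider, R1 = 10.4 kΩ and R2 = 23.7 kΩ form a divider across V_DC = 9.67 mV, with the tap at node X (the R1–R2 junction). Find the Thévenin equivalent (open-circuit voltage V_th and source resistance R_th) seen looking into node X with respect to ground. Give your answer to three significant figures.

With X open, the divider is unloaded: V_th = 9.67 × 23.7/34.10 = 6.721 mV.
Zeroing V_DC shorts the top of R1 to ground, so R_th = R1 ‖ R2 = 7.228 kΩ.

V_th ≈ 6.72 mV, R_th ≈ 7.23 kΩ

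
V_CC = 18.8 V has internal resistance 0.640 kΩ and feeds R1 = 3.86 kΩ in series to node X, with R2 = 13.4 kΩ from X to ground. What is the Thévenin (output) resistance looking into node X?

R1' = 0.640 + 3.86 = 4.500 kΩ (source resistance + R1).
With V_CC suppressed (replaced by a short), R_th = R1' ‖ R2 = (4.500 × 13.4)/(4.500 + 13.4) = 3.369 kΩ.

R_th ≈ 3.37 kΩ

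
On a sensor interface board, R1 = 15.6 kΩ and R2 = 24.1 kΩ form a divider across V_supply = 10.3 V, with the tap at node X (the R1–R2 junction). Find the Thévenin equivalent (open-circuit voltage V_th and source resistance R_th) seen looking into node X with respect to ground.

V_th ≈ 6.25 V, R_th ≈ 9.47 kΩ

With X open, the divider is unloaded: V_th = 10.3 × 24.1/39.70 = 6.253 V.
Looking into X with the source shorted: R_th = R1·R2/(R1+R2) = 15.60 × 24.1/39.70 = 9.470 kΩ.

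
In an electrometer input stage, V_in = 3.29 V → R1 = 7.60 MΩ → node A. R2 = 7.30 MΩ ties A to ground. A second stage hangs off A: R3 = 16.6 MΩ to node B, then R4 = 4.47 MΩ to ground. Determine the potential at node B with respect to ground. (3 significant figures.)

The second stage (R3 + R4 = 21.07 MΩ) loads node A in parallel with R2.
Effective lower resistance at A: R2 ‖ 21.07 = 5.422 MΩ.
So V_A = 3.29 × 0.4164 = 1.370 V.
V_B = V_A × 0.2121 = 0.2906 V.

V_B ≈ 0.291 V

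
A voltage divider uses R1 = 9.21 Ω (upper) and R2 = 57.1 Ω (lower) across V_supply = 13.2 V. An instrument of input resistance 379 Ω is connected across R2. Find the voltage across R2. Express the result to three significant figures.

The load sits in parallel with R2, giving an effective lower resistance R2' = R2·R_L/(R2+R_L) = 49.62 Ω.
Now apply the divider: V_out = 13.2 × 0.8435 = 11.13 V.
(Unloaded it would be 11.4 V; the load pulls it down.)

V_out ≈ 11.1 V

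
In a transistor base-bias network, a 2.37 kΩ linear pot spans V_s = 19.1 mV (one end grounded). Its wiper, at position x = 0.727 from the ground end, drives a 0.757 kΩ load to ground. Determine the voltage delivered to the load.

V_out ≈ 8.56 mV

Split the track: R_lower = x·R_p = 1.723 kΩ, R_upper = (1−x)·R_p = 0.6470 kΩ.
R_L loads the lower segment: effective lower R = 0.5259 kΩ.
Then V_out = V_s · 0.5259/(0.6470 + 0.5259) = 8.564 mV.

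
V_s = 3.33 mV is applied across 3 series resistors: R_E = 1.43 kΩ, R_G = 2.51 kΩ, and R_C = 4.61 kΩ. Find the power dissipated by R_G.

P ≈ 0.381 nW

ΣR = 8.550 kΩ → I = 3.33/8.550 = 0.3895 µA.
P = I²R = 0.1517 × 2.51 = 0.3807 nW.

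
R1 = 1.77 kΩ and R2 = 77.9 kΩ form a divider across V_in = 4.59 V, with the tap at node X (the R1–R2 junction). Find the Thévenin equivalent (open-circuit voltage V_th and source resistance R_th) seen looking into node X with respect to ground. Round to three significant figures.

V_th is the unloaded tap voltage: V_in · R2/(R1+R2) = 4.59 × 0.9778 = 4.488 V.
Zeroing V_in shorts the top of R1 to ground, so R_th = R1 ‖ R2 = 1.731 kΩ.

V_th ≈ 4.49 V, R_th ≈ 1.73 kΩ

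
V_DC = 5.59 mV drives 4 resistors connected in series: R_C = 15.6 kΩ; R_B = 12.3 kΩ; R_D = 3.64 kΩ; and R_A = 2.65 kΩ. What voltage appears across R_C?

V ≈ 2.55 mV

Series total: ΣR = 15.6 + 12.3 + 3.64 + 2.65 = 34.19 kΩ.
V = V_DC · R/ΣR = 5.59 × 0.4563 = 2.551 mV.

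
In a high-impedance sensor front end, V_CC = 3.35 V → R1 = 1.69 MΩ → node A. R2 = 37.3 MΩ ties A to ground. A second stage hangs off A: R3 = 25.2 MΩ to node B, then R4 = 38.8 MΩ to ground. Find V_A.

The second stage (R3 + R4 = 64.00 MΩ) loads node A in parallel with R2.
Effective lower resistance at A: R2 ‖ 64.00 = 23.57 MΩ.
V_A = 3.35 × 23.57/(1.69 + 23.57) = 3.126 V.

V_A ≈ 3.13 V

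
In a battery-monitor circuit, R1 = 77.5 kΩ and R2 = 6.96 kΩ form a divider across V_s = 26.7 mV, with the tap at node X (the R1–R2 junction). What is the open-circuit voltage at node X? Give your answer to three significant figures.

V_th is the unloaded tap voltage: V_s · R2/(R1+R2) = 26.7 × 0.08241 = 2.200 mV.

V_th ≈ 2.20 mV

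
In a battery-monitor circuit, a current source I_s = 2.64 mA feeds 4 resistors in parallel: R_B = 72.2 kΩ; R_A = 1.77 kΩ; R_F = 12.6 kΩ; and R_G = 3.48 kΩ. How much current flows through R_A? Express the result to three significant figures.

Conductances: ΣG = 1/72.2 + 1/1.77 + 1/12.6 + 1/3.48 = 0.9455 (1/kΩ).
By the current-divider rule, I = I_s · G_k/ΣG = 2.64 × 0.5975 = 1.577 mA.

I ≈ 1.58 mA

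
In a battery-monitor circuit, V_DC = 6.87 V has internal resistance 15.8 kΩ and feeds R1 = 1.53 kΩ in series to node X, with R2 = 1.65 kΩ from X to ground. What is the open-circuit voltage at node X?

R1' = 15.8 + 1.53 = 17.33 kΩ (source resistance + R1).
With X open, the divider is unloaded: V_th = 6.87 × 1.65/18.98 = 0.5972 V.

V_th ≈ 0.597 V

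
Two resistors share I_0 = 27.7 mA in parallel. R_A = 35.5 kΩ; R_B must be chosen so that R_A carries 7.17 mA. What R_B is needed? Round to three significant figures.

R_B ≈ 12.4 kΩ

Two-branch current divider: I_A = I_0 · R_B/(R_A + R_B).
7.17/27.7 = R_B/(R_A + R_B) → R_B = R_A · (0.2588)/(1 − 0.2588) = 35.5 × 0.3492 = 12.40 kΩ.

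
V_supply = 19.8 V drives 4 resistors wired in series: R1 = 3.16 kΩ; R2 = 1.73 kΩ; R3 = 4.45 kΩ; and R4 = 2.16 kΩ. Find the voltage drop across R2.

Total series resistance ΣR = 3.16 + 1.73 + 4.45 + 2.16 = 11.50 kΩ.
By the voltage-divider rule, V = 19.8 × 1.730/11.50 = 2.979 V.

V ≈ 2.98 V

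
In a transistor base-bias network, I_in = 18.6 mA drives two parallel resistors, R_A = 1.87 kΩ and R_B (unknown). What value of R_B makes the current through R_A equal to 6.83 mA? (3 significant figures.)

Two-branch current divider: I_A = I_in · R_B/(R_A + R_B).
With f = 0.3672, R_B = R_A · f/(1−f) = 1.87 × 0.5803 = 1.085 kΩ.

R_B ≈ 1.09 kΩ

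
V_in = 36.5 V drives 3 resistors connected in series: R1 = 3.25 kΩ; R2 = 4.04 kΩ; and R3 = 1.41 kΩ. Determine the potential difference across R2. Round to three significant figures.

V ≈ 16.9 V

Series total: ΣR = 3.25 + 4.04 + 1.41 = 8.700 kΩ.
By the voltage-divider rule, V = 36.5 × 4.040/8.700 = 16.95 V.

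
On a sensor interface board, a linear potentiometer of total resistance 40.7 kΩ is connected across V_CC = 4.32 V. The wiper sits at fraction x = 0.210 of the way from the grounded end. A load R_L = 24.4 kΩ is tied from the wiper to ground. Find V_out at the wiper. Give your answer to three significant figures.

V_out ≈ 0.711 V

Lower segment x·R_p = 8.547 kΩ; upper segment (1−x)·R_p = 32.15 kΩ.
R_L loads the lower segment: effective lower R = 6.330 kΩ.
V_out = 4.32 × 6.330/(32.15 + 6.330) = 0.7106 V.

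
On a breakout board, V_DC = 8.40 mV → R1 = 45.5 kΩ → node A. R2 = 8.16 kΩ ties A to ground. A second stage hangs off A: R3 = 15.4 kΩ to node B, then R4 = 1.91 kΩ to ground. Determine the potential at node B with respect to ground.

V_B ≈ 0.101 mV

The second stage (R3 + R4 = 17.31 kΩ) loads node A in parallel with R2.
Effective lower resistance at A: R2 ‖ 17.31 = 5.546 kΩ.
V_A = 8.40 × 5.546/(45.5 + 5.546) = 0.9126 mV.
Then the unloaded second divider: V_B = V_A × R4/(R3+R4) = 0.9126 × 0.1103 = 0.1007 mV.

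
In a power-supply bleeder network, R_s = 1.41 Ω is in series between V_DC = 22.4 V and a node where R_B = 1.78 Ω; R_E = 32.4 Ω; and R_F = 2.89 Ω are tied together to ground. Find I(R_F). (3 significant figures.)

I ≈ 3.34 A

Combine the parallel branches: R_p = (1/1.78 + 1/32.4 + 1/2.89)⁻¹ = 1.065 Ω.
V_A by voltage divider: V_A = 22.4 × 1.065/(1.41 + 1.065) = 9.640 V.
I(R_F) = V_A / R_F = 9.640/2.89 = 3.336 A.
(Equivalently: I_total = 9.049 A, then current-divider fraction G_k/ΣG = 0.3686.)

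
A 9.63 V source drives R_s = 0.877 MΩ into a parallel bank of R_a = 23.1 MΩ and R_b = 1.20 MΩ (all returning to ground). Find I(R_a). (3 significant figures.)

Parallel bank: R_p = 1/(1/23.1 + 1/1.20) = 1.141 MΩ.
V_A = 9.63 × 1.141/2.018 = 5.444 V.
I(R_a) = V_A / R_a = 5.444/23.1 = 0.2357 µA.
(Check via current divider: I_total = 4.773 µA; share G_k/ΣG = 0.04938 → same result.)

I ≈ 0.236 µA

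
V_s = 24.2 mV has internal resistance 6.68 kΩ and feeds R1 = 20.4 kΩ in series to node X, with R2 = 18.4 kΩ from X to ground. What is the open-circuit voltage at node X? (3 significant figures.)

V_th ≈ 9.79 mV

R1' = 6.68 + 20.4 = 27.08 kΩ (source resistance + R1).
With X open, the divider is unloaded: V_th = 24.2 × 18.4/45.48 = 9.791 mV.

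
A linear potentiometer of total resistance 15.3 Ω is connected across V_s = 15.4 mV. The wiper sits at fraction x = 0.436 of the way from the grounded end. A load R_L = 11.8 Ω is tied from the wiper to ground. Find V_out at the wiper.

Split the track: R_lower = x·R_p = 6.671 Ω, R_upper = (1−x)·R_p = 8.629 Ω.
R_L loads the lower segment: effective lower R = 4.262 Ω.
V_out = 15.4 × 4.262/(8.629 + 4.262) = 5.091 mV.
(Unloaded: V_out = x·V_s = 6.71 mV.)

V_out ≈ 5.09 mV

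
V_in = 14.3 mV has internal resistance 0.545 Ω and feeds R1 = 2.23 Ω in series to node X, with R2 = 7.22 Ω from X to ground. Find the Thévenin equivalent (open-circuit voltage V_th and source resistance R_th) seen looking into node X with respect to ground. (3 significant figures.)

R1' = 0.545 + 2.23 = 2.775 Ω (source resistance + R1).
With X open, the divider is unloaded: V_th = 14.3 × 7.22/9.995 = 10.33 mV.
Zeroing V_in shorts the top of R1' to ground, so R_th = R1' ‖ R2 = 2.005 Ω.

V_th ≈ 10.3 mV, R_th ≈ 2.00 Ω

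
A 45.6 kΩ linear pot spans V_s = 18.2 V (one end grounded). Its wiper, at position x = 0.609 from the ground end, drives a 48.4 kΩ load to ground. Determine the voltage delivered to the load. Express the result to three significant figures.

Lower segment x·R_p = 27.77 kΩ; upper segment (1−x)·R_p = 17.83 kΩ.
(x·R_p) ‖ R_L = 17.65 kΩ.
Loaded-divider output: V_out = 18.2 × 0.4974 = 9.053 V.

V_out ≈ 9.05 V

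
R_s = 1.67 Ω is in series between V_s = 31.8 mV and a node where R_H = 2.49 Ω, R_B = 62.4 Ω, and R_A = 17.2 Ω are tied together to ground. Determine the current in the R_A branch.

I ≈ 1.03 mA

Parallel bank: R_p = 1/(1/2.49 + 1/62.4 + 1/17.2) = 2.102 Ω.
Node voltage V_A = V_s · R_p/(R_s + R_p) = 31.8 × 0.5572 = 17.72 mV.
Branch current I = V_A/R_A = 17.72/17.2 = 1.030 mA.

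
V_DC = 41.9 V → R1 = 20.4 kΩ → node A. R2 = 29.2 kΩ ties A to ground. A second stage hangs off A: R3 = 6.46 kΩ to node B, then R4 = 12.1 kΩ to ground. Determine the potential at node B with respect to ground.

V_B ≈ 9.76 V

Node A sees R2 in parallel with the series input of stage 2, R3 + R4 = 18.56 kΩ.
R2 ‖ (R3+R4) = 11.35 kΩ.
V_A = 41.9 × 11.35/(20.4 + 11.35) = 14.98 V.
Stage 2 is unloaded, so V_B = V_A · R4/(R3+R4) = 14.98 × 12.1/18.56 = 9.764 V.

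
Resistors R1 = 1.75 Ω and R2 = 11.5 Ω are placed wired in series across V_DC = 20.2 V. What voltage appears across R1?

Series total: ΣR = 1.75 + 11.5 = 13.25 Ω.
V = V_DC · R/ΣR = 20.2 × 0.1321 = 2.668 V.

V ≈ 2.67 V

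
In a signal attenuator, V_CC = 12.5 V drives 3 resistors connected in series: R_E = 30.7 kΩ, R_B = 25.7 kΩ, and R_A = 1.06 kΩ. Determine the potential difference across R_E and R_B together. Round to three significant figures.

Series total: ΣR = 30.7 + 25.7 + 1.06 = 57.46 kΩ.
R_{R_E..R_B} = 30.7 + 25.7 = 56.40 kΩ.
V = V_CC · R/ΣR = 12.5 × 0.9816 = 12.27 V.

V ≈ 12.3 V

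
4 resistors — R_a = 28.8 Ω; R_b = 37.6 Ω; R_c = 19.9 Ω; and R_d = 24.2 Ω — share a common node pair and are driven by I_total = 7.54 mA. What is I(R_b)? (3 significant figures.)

Conductances: ΣG = 1/28.8 + 1/37.6 + 1/19.9 + 1/24.2 = 0.1529 (1/Ω).
R_b takes the fraction G_k/ΣG = 0.02660/0.1529 = 0.1740, so I = 7.54 × 0.1740 = 1.312 mA.

I ≈ 1.31 mA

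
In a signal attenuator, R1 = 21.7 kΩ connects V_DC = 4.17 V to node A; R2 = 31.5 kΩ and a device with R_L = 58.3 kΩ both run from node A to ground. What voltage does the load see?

V_out ≈ 2.02 V

R2 ‖ R_L = (31.5 × 58.3)/(31.5 + 58.3) = 20.45 kΩ.
Then V_out = V_DC · R2'/(R1 + R2') = 4.17 × 20.45/42.15 = 2.023 V.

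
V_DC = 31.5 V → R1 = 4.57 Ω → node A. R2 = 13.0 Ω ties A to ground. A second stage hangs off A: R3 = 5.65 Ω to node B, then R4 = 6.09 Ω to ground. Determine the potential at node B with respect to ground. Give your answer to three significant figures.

V_B ≈ 9.39 V

Looking into the second stage from A: R3 + R4 = 11.74 Ω appears in parallel with R2.
R2 ‖ (R3+R4) = 6.169 Ω.
First divider: V_A = V_DC · 6.169/(4.57 + 6.169) = 18.10 V.
V_B = V_A × 0.5187 = 9.387 V.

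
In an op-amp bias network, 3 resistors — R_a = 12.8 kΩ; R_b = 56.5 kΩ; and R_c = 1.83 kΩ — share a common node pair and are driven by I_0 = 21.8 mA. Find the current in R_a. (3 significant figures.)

I ≈ 2.65 mA

ΣG = 1/12.8 + 1/56.5 + 1/1.83 = 0.6423.
Current divider: I(R_a) = I_0 · G_k/ΣG = 21.8 × (0.07812/0.6423) = 21.8 × 0.1216 = 2.652 mA.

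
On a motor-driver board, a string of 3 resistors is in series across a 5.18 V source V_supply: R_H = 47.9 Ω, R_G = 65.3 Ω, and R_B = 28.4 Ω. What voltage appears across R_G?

V ≈ 2.39 V

Series total: ΣR = 47.9 + 65.3 + 28.4 = 141.6 Ω.
Voltage divider: V = V_supply · (65.30 / 141.6) = 5.18 × 0.4612 = 2.389 V.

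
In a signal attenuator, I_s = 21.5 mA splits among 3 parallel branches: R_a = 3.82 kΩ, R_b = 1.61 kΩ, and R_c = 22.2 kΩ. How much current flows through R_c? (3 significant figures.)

I ≈ 1.04 mA

ΣG = 1/3.82 + 1/1.61 + 1/22.2 = 0.9279.
Current divider: I(R_c) = I_s · G_k/ΣG = 21.5 × (0.04505/0.9279) = 21.5 × 0.04854 = 1.044 mA.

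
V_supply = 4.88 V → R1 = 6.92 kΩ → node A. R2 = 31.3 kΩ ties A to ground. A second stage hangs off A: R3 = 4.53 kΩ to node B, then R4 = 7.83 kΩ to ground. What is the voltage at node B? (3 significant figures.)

V_B ≈ 1.74 V

The second stage (R3 + R4 = 12.36 kΩ) loads node A in parallel with R2.
Effective lower resistance at A: R2 ‖ 12.36 = 8.861 kΩ.
First divider: V_A = V_supply · 8.861/(6.92 + 8.861) = 2.740 V.
Then the unloaded second divider: V_B = V_A × R4/(R3+R4) = 2.740 × 0.6335 = 1.736 V.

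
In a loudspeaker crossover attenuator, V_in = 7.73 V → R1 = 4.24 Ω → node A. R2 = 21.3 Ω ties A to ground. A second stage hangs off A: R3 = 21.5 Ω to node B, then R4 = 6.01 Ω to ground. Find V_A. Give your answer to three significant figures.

V_A ≈ 5.71 V

The second stage (R3 + R4 = 27.51 Ω) loads node A in parallel with R2.
Effective lower resistance at A: R2 ‖ 27.51 = 12.00 Ω.
So V_A = 7.73 × 0.7390 = 5.712 V.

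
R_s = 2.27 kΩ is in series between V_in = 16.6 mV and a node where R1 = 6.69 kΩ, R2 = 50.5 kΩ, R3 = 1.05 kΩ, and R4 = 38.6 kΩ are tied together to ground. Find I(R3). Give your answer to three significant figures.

I ≈ 4.39 µA

Equivalent of the parallel group: R_p = 0.8714 kΩ.
V_A by voltage divider: V_A = 16.6 × 0.8714/(2.27 + 0.8714) = 4.605 mV.
Branch current I = V_A/R3 = 4.605/1.05 = 4.385 µA.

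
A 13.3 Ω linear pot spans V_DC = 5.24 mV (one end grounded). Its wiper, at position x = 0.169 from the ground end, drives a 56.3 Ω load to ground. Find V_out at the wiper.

Split the track: R_lower = x·R_p = 2.248 Ω, R_upper = (1−x)·R_p = 11.05 Ω.
R_L loads the lower segment: effective lower R = 2.161 Ω.
V_out = 5.24 × 2.161/(11.05 + 2.161) = 0.8571 mV.

V_out ≈ 0.857 mV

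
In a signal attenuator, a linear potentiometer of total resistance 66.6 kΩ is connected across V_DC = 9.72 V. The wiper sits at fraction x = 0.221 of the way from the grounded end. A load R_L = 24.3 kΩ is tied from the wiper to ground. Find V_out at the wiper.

Split the track: R_lower = x·R_p = 14.72 kΩ, R_upper = (1−x)·R_p = 51.88 kΩ.
(x·R_p) ‖ R_L = 9.166 kΩ.
Then V_out = V_DC · 9.166/(51.88 + 9.166) = 1.459 V.

V_out ≈ 1.46 V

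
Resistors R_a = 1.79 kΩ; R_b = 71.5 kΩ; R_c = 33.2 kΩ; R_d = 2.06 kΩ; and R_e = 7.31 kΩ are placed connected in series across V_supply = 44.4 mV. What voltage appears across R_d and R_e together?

Total series resistance ΣR = 1.79 + 71.5 + 33.2 + 2.06 + 7.31 = 115.9 kΩ.
R_{R_d..R_e} = 2.06 + 7.31 = 9.370 kΩ.
V = V_supply · R/ΣR = 44.4 × 0.08087 = 3.591 mV.

V ≈ 3.59 mV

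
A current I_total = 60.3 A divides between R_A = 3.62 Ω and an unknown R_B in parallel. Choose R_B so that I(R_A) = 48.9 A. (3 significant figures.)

R_B ≈ 15.5 Ω

In a two-way split, I_A/I_total = R_B/(R_A + R_B).
With f = 0.8109, R_B = R_A · f/(1−f) = 3.62 × 4.289 = 15.53 Ω.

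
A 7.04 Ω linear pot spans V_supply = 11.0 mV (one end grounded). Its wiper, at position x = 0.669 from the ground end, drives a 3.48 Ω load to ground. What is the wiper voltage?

V_out ≈ 5.08 mV

The pot divides into 2.330 Ω above the wiper and 4.710 Ω below.
R_L loads the lower segment: effective lower R = 2.001 Ω.
Then V_out = V_supply · 2.001/(2.330 + 2.001) = 5.082 mV.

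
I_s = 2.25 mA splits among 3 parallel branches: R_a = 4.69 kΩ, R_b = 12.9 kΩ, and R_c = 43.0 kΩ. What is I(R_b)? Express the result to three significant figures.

I ≈ 0.555 mA

ΣG = 1/4.69 + 1/12.9 + 1/43.0 = 0.3140.
By the current-divider rule, I = I_s · G_k/ΣG = 2.25 × 0.2469 = 0.5555 mA.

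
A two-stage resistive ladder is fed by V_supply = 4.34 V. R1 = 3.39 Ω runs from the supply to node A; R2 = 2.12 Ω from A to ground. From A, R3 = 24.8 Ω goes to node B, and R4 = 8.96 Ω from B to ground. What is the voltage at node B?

The second stage (R3 + R4 = 33.76 Ω) loads node A in parallel with R2.
Effective lower resistance at A: R2 ‖ 33.76 = 1.995 Ω.
V_A = 4.34 × 1.995/(3.39 + 1.995) = 1.608 V.
V_B = V_A × 0.2654 = 0.4267 V.

V_B ≈ 0.427 V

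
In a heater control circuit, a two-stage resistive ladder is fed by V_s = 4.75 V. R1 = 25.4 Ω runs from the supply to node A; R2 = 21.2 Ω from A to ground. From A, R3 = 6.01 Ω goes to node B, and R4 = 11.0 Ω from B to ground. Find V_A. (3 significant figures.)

The second stage (R3 + R4 = 17.01 Ω) loads node A in parallel with R2.
Effective lower resistance at A: R2 ‖ 17.01 = 9.438 Ω.
So V_A = 4.75 × 0.2709 = 1.287 V.

V_A ≈ 1.29 V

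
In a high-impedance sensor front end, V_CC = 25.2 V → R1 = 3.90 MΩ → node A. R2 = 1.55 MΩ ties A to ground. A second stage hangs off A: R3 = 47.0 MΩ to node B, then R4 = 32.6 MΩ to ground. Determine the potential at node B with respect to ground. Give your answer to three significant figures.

The second stage (R3 + R4 = 79.60 MΩ) loads node A in parallel with R2.
Effective lower resistance at A: R2 ‖ 79.60 = 1.520 MΩ.
So V_A = 25.2 × 0.2805 = 7.068 V.
Stage 2 is unloaded, so V_B = V_A · R4/(R3+R4) = 7.068 × 32.6/79.60 = 2.895 V.

V_B ≈ 2.89 V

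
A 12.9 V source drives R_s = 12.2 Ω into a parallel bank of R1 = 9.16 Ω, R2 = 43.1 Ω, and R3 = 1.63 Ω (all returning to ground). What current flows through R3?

I ≈ 0.784 A

Combine the parallel branches: R_p = (1/9.16 + 1/43.1 + 1/1.63)⁻¹ = 1.341 Ω.
Node voltage V_A = V_DC · R_p/(R_s + R_p) = 12.9 × 0.09901 = 1.277 V.
I(R3) = V_A / R3 = 1.277/1.63 = 0.7836 A.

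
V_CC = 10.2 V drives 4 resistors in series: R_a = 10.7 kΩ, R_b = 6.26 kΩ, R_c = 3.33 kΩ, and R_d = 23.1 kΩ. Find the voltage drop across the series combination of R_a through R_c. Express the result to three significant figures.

ΣR = 10.7 + 6.26 + 3.33 + 23.1 = 43.39 kΩ.
R_{R_a..R_c} = 10.7 + 6.26 + 3.33 = 20.29 kΩ.
By the voltage-divider rule, V = 10.2 × 20.29/43.39 = 4.770 V.

V ≈ 4.77 V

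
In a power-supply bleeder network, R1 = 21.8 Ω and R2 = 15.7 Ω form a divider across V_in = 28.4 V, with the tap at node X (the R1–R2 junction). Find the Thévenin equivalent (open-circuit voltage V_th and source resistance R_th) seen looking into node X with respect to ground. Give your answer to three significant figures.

Open-circuit (no load on X): V_th = V_in · R2/(R1 + R2) = 28.4 × 15.7/(21.80 + 15.7) = 11.89 V.
Zeroing V_in shorts the top of R1 to ground, so R_th = R1 ‖ R2 = 9.127 Ω.

V_th ≈ 11.9 V, R_th ≈ 9.13 Ω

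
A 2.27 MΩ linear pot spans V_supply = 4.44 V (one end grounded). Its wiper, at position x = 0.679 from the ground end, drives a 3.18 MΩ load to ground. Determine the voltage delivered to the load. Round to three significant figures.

V_out ≈ 2.61 V

Lower segment x·R_p = 1.541 MΩ; upper segment (1−x)·R_p = 0.7287 MΩ.
Lower segment in parallel with the load: 1.541 ‖ 3.18 = 1.038 MΩ.
V_out = 4.44 × 1.038/(0.7287 + 1.038) = 2.609 V.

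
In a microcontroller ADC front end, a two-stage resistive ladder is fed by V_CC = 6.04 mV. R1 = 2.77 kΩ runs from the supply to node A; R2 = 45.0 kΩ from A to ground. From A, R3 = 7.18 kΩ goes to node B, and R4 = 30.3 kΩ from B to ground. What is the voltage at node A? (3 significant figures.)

Looking into the second stage from A: R3 + R4 = 37.48 kΩ appears in parallel with R2.
Effective lower resistance at A: R2 ‖ 37.48 = 20.45 kΩ.
V_A = 6.04 × 20.45/(2.77 + 20.45) = 5.319 mV.

V_A ≈ 5.32 mV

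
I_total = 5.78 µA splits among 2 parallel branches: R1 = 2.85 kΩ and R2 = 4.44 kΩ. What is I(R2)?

For two parallel branches, I_k = I_total · (other R)/(sum of R).
I(R2) = 5.78 × 2.85/(2.85 + 4.44) = 5.78 × 0.3909 = 2.260 µA.

I ≈ 2.26 µA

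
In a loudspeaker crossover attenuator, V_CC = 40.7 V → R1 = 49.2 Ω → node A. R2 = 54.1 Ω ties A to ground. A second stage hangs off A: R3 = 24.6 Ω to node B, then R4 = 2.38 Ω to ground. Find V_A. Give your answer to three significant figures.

Looking into the second stage from A: R3 + R4 = 26.98 Ω appears in parallel with R2.
R2 ‖ (R3+R4) = 18.00 Ω.
First divider: V_A = V_CC · 18.00/(49.2 + 18.00) = 10.90 V.

V_A ≈ 10.9 V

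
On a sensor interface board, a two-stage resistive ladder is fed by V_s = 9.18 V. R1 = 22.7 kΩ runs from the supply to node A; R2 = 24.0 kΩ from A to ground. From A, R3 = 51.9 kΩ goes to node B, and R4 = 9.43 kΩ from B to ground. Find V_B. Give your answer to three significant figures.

V_B ≈ 0.609 V

Looking into the second stage from A: R3 + R4 = 61.33 kΩ appears in parallel with R2.
R2 ‖ (R3+R4) = 17.25 kΩ.
So V_A = 9.18 × 0.4318 = 3.964 V.
Stage 2 is unloaded, so V_B = V_A · R4/(R3+R4) = 3.964 × 9.43/61.33 = 0.6095 V.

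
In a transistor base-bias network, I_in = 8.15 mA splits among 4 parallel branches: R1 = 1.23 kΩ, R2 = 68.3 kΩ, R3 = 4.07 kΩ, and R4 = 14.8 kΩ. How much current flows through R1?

ΣG = 1/1.23 + 1/68.3 + 1/4.07 + 1/14.8 = 1.141.
By the current-divider rule, I = I_in · G_k/ΣG = 8.15 × 0.7126 = 5.808 mA.

I ≈ 5.81 mA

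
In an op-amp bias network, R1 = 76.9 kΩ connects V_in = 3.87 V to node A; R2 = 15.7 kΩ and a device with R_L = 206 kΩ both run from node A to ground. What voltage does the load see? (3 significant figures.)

First combine the lower leg with the load: R2 ‖ R_L = 14.59 kΩ.
Voltage divider with the loaded lower leg: V_out = 3.87 × 14.59/(76.9 + 14.59) = 3.87 × 0.1595 = 0.6171 V.
(Unloaded it would be 0.656 V; the load pulls it down.)

V_out ≈ 0.617 V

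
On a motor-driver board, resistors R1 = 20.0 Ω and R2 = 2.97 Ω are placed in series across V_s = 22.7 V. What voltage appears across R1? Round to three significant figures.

V ≈ 19.8 V

Total series resistance ΣR = 20.0 + 2.97 = 22.97 Ω.
V = V_s · R/ΣR = 22.7 × 0.8707 = 19.76 V.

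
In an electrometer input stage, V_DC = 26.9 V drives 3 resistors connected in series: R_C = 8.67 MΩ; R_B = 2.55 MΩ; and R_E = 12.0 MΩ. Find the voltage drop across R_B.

V ≈ 2.95 V

ΣR = 8.67 + 2.55 + 12.0 = 23.22 MΩ.
Voltage divider: V = V_DC · (2.550 / 23.22) = 26.9 × 0.1098 = 2.954 V.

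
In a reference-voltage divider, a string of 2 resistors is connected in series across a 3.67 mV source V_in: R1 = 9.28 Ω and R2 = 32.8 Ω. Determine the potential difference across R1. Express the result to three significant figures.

Series total: ΣR = 9.28 + 32.8 = 42.08 Ω.
By the voltage-divider rule, V = 3.67 × 9.280/42.08 = 0.8094 mV.

V ≈ 0.809 mV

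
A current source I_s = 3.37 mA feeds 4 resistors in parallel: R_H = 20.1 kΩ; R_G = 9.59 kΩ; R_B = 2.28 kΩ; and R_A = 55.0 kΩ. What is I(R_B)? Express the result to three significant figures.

Conductances: ΣG = 1/20.1 + 1/9.59 + 1/2.28 + 1/55.0 = 0.6108 (1/kΩ).
By the current-divider rule, I = I_s · G_k/ΣG = 3.37 × 0.7181 = 2.420 mA.

I ≈ 2.42 mA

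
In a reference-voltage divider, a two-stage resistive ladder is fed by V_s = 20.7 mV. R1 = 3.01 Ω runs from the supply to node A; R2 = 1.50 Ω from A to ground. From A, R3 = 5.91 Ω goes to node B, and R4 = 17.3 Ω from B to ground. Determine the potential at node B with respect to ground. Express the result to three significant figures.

V_B ≈ 4.92 mV

Node A sees R2 in parallel with the series input of stage 2, R3 + R4 = 23.21 Ω.
R2 ‖ (R3+R4) = 1.409 Ω.
First divider: V_A = V_s · 1.409/(3.01 + 1.409) = 6.600 mV.
Then the unloaded second divider: V_B = V_A × R4/(R3+R4) = 6.600 × 0.7454 = 4.919 mV.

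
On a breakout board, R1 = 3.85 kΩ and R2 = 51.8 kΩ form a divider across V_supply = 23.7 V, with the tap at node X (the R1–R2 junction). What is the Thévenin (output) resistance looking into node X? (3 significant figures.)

With V_supply suppressed (replaced by a short), R_th = R1 ‖ R2 = (3.850 × 51.8)/(3.850 + 51.8) = 3.584 kΩ.

R_th ≈ 3.58 kΩ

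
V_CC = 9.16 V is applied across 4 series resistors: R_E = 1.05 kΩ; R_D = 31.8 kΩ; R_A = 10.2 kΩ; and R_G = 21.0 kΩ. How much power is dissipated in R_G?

P ≈ 0.430 mW

ΣR = 64.05 kΩ → I = 9.16/64.05 = 0.1430 mA.
P(R_G) = I²·R_G = (0.1430)² × 21.0 = 0.4295 mW.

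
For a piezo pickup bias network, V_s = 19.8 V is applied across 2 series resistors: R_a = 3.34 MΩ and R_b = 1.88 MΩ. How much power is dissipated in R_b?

P ≈ 27.0 µW

Series current I = V_s/ΣR = 19.8/5.220 = 3.793 µA.
V(R_b) = I·R = 7.131 V; P = V·I = 7.131 × 3.793 = 27.05 µW.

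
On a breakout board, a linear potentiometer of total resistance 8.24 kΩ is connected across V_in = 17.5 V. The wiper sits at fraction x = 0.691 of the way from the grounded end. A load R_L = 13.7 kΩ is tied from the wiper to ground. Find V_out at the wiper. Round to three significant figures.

The pot divides into 2.546 kΩ above the wiper and 5.694 kΩ below.
(x·R_p) ‖ R_L = 4.022 kΩ.
V_out = 17.5 × 4.022/(2.546 + 4.022) = 10.72 V.

V_out ≈ 10.7 V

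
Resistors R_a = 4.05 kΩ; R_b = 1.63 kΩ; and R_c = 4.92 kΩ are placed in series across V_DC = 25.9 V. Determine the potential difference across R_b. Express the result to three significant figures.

V ≈ 3.98 V

ΣR = 4.05 + 1.63 + 4.92 = 10.60 kΩ.
Voltage divider: V = V_DC · (1.630 / 10.60) = 25.9 × 0.1538 = 3.983 V.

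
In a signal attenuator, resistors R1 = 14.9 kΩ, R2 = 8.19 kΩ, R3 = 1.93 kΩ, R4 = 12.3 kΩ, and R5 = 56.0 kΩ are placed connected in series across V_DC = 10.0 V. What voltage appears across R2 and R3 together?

Total series resistance ΣR = 14.9 + 8.19 + 1.93 + 12.3 + 56.0 = 93.32 kΩ.
R_{R2..R3} = 8.19 + 1.93 = 10.12 kΩ.
By the voltage-divider rule, V = 10.0 × 10.12/93.32 = 1.084 V.

V ≈ 1.08 V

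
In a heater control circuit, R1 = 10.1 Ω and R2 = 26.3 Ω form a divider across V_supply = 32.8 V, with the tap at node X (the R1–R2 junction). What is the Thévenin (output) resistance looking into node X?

Looking into X with the source shorted: R_th = R1·R2/(R1+R2) = 10.10 × 26.3/36.40 = 7.298 Ω.

R_th ≈ 7.30 Ω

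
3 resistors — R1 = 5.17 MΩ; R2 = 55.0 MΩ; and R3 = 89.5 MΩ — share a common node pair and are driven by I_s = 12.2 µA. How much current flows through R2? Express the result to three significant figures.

I ≈ 0.996 µA

Conductances: ΣG = 1/5.17 + 1/55.0 + 1/89.5 = 0.2228 (1/MΩ).
Current divider: I(R2) = I_s · G_k/ΣG = 12.2 × (0.01818/0.2228) = 12.2 × 0.08161 = 0.9957 µA.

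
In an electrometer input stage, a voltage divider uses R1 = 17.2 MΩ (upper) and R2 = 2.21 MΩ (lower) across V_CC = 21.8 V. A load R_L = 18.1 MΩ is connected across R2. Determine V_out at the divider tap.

V_out ≈ 2.24 V

R2 ‖ R_L = (2.21 × 18.1)/(2.21 + 18.1) = 1.970 MΩ.
Now apply the divider: V_out = 21.8 × 0.1027 = 2.240 V.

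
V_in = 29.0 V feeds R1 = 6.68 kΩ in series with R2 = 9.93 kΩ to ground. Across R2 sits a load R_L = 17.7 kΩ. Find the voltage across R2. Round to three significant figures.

V_out ≈ 14.1 V

R2 ‖ R_L = (9.93 × 17.7)/(9.93 + 17.7) = 6.361 kΩ.
Now apply the divider: V_out = 29.0 × 0.4878 = 14.15 V.
(Unloaded it would be 17.3 V; the load pulls it down.)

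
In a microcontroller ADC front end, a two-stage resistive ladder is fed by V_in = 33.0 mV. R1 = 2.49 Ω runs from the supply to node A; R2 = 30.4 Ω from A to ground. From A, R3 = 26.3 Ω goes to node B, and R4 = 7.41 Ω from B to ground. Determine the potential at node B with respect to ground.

Node A sees R2 in parallel with the series input of stage 2, R3 + R4 = 33.71 Ω.
Effective lower resistance at A: R2 ‖ 33.71 = 15.98 Ω.
First divider: V_A = V_in · 15.98/(2.49 + 15.98) = 28.55 mV.
V_B = V_A × 0.2198 = 6.276 mV.

V_B ≈ 6.28 mV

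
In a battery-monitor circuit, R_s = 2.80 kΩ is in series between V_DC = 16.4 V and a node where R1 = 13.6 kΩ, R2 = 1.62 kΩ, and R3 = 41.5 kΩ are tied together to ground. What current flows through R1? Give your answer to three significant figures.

I ≈ 0.402 mA

Combine the parallel branches: R_p = (1/13.6 + 1/1.62 + 1/41.5)⁻¹ = 1.399 kΩ.
V_A by voltage divider: V_A = 16.4 × 1.399/(2.80 + 1.399) = 5.463 V.
Branch current I = V_A/R1 = 5.463/13.6 = 0.4017 mA.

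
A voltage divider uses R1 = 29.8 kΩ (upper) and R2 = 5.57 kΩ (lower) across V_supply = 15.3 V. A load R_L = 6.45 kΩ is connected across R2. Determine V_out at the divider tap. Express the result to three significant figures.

V_out ≈ 1.39 V

The load sits in parallel with R2, giving an effective lower resistance R2' = R2·R_L/(R2+R_L) = 2.989 kΩ.
Voltage divider with the loaded lower leg: V_out = 15.3 × 2.989/(29.8 + 2.989) = 15.3 × 0.09116 = 1.395 V.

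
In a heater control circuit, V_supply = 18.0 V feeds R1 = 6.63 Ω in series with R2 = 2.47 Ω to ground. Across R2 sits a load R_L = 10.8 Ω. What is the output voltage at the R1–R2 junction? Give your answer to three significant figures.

V_out ≈ 4.19 V

R2 ‖ R_L = (2.47 × 10.8)/(2.47 + 10.8) = 2.010 Ω.
Now apply the divider: V_out = 18.0 × 0.2327 = 4.188 V.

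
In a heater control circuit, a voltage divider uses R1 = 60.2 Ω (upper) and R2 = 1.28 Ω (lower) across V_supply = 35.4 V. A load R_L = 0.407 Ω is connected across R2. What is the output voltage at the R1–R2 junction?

V_out ≈ 0.181 V

R2 ‖ R_L = (1.28 × 0.407)/(1.28 + 0.407) = 0.3088 Ω.
Then V_out = V_supply · R2'/(R1 + R2') = 35.4 × 0.3088/60.51 = 0.1807 V.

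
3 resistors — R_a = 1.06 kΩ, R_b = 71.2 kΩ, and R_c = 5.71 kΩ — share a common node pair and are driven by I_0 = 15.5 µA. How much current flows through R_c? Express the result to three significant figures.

I ≈ 2.40 µA

ΣG = 1/1.06 + 1/71.2 + 1/5.71 = 1.133.
R_c takes the fraction G_k/ΣG = 0.1751/1.133 = 0.1546, so I = 15.5 × 0.1546 = 2.397 µA.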